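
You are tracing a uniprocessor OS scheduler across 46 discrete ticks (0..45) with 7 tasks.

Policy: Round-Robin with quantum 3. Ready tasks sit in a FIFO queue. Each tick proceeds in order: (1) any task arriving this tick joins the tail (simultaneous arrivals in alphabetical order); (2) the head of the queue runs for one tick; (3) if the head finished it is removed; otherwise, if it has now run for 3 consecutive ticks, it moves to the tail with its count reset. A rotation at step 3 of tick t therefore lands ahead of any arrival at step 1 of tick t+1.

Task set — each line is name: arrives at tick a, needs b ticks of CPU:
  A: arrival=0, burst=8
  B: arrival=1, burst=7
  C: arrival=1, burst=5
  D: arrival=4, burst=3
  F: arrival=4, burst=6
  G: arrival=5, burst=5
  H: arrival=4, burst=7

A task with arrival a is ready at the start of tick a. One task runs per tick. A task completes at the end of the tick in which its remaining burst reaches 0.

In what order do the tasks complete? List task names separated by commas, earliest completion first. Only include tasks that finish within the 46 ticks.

t=0: queue=[A] q_used=0 → run A
t=1: queue=[A,B,C] q_used=1 → run A
t=2: queue=[A,B,C] q_used=2 → run A
t=3: queue=[B,C,A] q_used=0 → run B
t=4: queue=[B,C,A,D,F,H] q_used=1 → run B
t=5: queue=[B,C,A,D,F,H,G] q_used=2 → run B
t=6: queue=[C,A,D,F,H,G,B] q_used=0 → run C
t=7: queue=[C,A,D,F,H,G,B] q_used=1 → run C
t=8: queue=[C,A,D,F,H,G,B] q_used=2 → run C
t=9: queue=[A,D,F,H,G,B,C] q_used=0 → run A
t=10: queue=[A,D,F,H,G,B,C] q_used=1 → run A
t=11: queue=[A,D,F,H,G,B,C] q_used=2 → run A
t=12: queue=[D,F,H,G,B,C,A] q_used=0 → run D
t=13: queue=[D,F,H,G,B,C,A] q_used=1 → run D
t=14: queue=[D,F,H,G,B,C,A] q_used=2 → run D
t=15: queue=[F,H,G,B,C,A] q_used=0 → run F
t=16: queue=[F,H,G,B,C,A] q_used=1 → run F
t=17: queue=[F,H,G,B,C,A] q_used=2 → run F
t=18: queue=[H,G,B,C,A,F] q_used=0 → run H
t=19: queue=[H,G,B,C,A,F] q_used=1 → run H
t=20: queue=[H,G,B,C,A,F] q_used=2 → run H
t=21: queue=[G,B,C,A,F,H] q_used=0 → run G
t=22: queue=[G,B,C,A,F,H] q_used=1 → run G
t=23: queue=[G,B,C,A,F,H] q_used=2 → run G
t=24: queue=[B,C,A,F,H,G] q_used=0 → run B
t=25: queue=[B,C,A,F,H,G] q_used=1 → run B
t=26: queue=[B,C,A,F,H,G] q_used=2 → run B
t=27: queue=[C,A,F,H,G,B] q_used=0 → run C
t=28: queue=[C,A,F,H,G,B] q_used=1 → run C
t=29: queue=[A,F,H,G,B] q_used=0 → run A
t=30: queue=[A,F,H,G,B] q_used=1 → run A
t=31: queue=[F,H,G,B] q_used=0 → run F
t=32: queue=[F,H,G,B] q_used=1 → run F
t=33: queue=[F,H,G,B] q_used=2 → run F
t=34: queue=[H,G,B] q_used=0 → run H
t=35: queue=[H,G,B] q_used=1 → run H
t=36: queue=[H,G,B] q_used=2 → run H
t=37: queue=[G,B,H] q_used=0 → run G
t=38: queue=[G,B,H] q_used=1 → run G
t=39: queue=[B,H] q_used=0 → run B
t=40: queue=[H] q_used=0 → run H
t=41: (idle)
t=42: (idle)
t=43: (idle)
t=44: (idle)
t=45: (idle)

completion order = D, C, A, F, G, B, H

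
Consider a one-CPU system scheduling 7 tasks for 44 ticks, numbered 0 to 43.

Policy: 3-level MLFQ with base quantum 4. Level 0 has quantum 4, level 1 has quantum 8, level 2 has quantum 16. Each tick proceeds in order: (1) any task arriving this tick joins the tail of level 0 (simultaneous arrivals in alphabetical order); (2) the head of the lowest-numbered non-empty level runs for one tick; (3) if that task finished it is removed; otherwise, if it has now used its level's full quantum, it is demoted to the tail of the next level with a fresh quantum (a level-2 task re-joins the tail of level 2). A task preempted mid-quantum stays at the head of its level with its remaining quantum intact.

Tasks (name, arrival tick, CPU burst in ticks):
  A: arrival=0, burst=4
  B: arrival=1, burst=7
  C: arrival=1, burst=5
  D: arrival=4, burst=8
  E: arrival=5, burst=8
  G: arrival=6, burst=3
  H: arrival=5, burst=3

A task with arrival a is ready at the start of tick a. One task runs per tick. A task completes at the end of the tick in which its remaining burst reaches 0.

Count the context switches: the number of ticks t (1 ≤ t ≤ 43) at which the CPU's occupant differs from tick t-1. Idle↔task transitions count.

t=0: L0/L1/L2 = A/-/- → run A
t=1: L0/L1/L2 = ABC/-/- → run A
t=2: L0/L1/L2 = ABC/-/- → run A
t=3: L0/L1/L2 = ABC/-/- → run A
t=4: L0/L1/L2 = BCD/-/- → run B
t=5: L0/L1/L2 = BCDEH/-/- → run B
t=6: L0/L1/L2 = BCDEHG/-/- → run B
t=7: L0/L1/L2 = BCDEHG/-/- → run B
t=8: L0/L1/L2 = CDEHG/B/- → run C
t=9: L0/L1/L2 = CDEHG/B/- → run C
t=10: L0/L1/L2 = CDEHG/B/- → run C
t=11: L0/L1/L2 = CDEHG/B/- → run C
t=12: L0/L1/L2 = DEHG/BC/- → run D
t=13: L0/L1/L2 = DEHG/BC/- → run D
t=14: L0/L1/L2 = DEHG/BC/- → run D
t=15: L0/L1/L2 = DEHG/BC/- → run D
t=16: L0/L1/L2 = EHG/BCD/- → run E
t=17: L0/L1/L2 = EHG/BCD/- → run E
t=18: L0/L1/L2 = EHG/BCD/- → run E
t=19: L0/L1/L2 = EHG/BCD/- → run E
t=20: L0/L1/L2 = HG/BCDE/- → run H
t=21: L0/L1/L2 = HG/BCDE/- → run H
t=22: L0/L1/L2 = HG/BCDE/- → run H
t=23: L0/L1/L2 = G/BCDE/- → run G
t=24: L0/L1/L2 = G/BCDE/- → run G
t=25: L0/L1/L2 = G/BCDE/- → run G
t=26: L0/L1/L2 = -/BCDE/- → run B
t=27: L0/L1/L2 = -/BCDE/- → run B
t=28: L0/L1/L2 = -/BCDE/- → run B
t=29: L0/L1/L2 = -/CDE/- → run C
t=30: L0/L1/L2 = -/DE/- → run D
t=31: L0/L1/L2 = -/DE/- → run D
t=32: L0/L1/L2 = -/DE/- → run D
t=33: L0/L1/L2 = -/DE/- → run D
t=34: L0/L1/L2 = -/E/- → run E
t=35: L0/L1/L2 = -/E/- → run E
t=36: L0/L1/L2 = -/E/- → run E
t=37: L0/L1/L2 = -/E/- → run E
t=38: (idle)
t=39: (idle)
t=40: (idle)
t=41: (idle)
t=42: (idle)
t=43: (idle)

context switches = 11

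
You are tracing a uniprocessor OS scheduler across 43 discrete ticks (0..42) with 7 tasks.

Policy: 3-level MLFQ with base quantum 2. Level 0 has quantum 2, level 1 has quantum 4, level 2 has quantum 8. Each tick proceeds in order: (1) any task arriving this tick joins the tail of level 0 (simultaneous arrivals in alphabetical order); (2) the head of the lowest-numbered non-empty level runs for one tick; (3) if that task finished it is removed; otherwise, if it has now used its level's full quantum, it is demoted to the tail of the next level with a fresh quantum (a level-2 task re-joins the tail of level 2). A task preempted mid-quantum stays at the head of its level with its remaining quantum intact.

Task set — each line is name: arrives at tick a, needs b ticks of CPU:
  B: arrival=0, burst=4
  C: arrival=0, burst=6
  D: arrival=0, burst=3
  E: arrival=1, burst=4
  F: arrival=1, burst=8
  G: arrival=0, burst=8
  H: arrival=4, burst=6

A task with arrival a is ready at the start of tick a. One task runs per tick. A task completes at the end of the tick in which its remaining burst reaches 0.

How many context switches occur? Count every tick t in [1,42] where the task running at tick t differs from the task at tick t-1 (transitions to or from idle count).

context switches = 16

t=0: L0/L1/L2 = BCDG/-/- → run B
t=1: L0/L1/L2 = BCDGEF/-/- → run B
t=2: L0/L1/L2 = CDGEF/B/- → run C
t=3: L0/L1/L2 = CDGEF/B/- → run C
t=4: L0/L1/L2 = DGEFH/BC/- → run D
t=5: L0/L1/L2 = DGEFH/BC/- → run D
t=6: L0/L1/L2 = GEFH/BCD/- → run G
t=7: L0/L1/L2 = GEFH/BCD/- → run G
t=8: L0/L1/L2 = EFH/BCDG/- → run E
t=9: L0/L1/L2 = EFH/BCDG/- → run E
t=10: L0/L1/L2 = FH/BCDGE/- → run F
t=11: L0/L1/L2 = FH/BCDGE/- → run F
t=12: L0/L1/L2 = H/BCDGEF/- → run H
t=13: L0/L1/L2 = H/BCDGEF/- → run H
t=14: L0/L1/L2 = -/BCDGEFH/- → run B
t=15: L0/L1/L2 = -/BCDGEFH/- → run B
t=16: L0/L1/L2 = -/CDGEFH/- → run C
t=17: L0/L1/L2 = -/CDGEFH/- → run C
t=18: L0/L1/L2 = -/CDGEFH/- → run C
t=19: L0/L1/L2 = -/CDGEFH/- → run C
t=20: L0/L1/L2 = -/DGEFH/- → run D
t=21: L0/L1/L2 = -/GEFH/- → run G
t=22: L0/L1/L2 = -/GEFH/- → run G
t=23: L0/L1/L2 = -/GEFH/- → run G
t=24: L0/L1/L2 = -/GEFH/- → run G
t=25: L0/L1/L2 = -/EFH/G → run E
t=26: L0/L1/L2 = -/EFH/G → run E
t=27: L0/L1/L2 = -/FH/G → run F
t=28: L0/L1/L2 = -/FH/G → run F
t=29: L0/L1/L2 = -/FH/G → run F
t=30: L0/L1/L2 = -/FH/G → run F
t=31: L0/L1/L2 = -/H/GF → run H
t=32: L0/L1/L2 = -/H/GF → run H
t=33: L0/L1/L2 = -/H/GF → run H
t=34: L0/L1/L2 = -/H/GF → run H
t=35: L0/L1/L2 = -/-/GF → run G
t=36: L0/L1/L2 = -/-/GF → run G
t=37: L0/L1/L2 = -/-/F → run F
t=38: L0/L1/L2 = -/-/F → run F
t=39: (idle)
t=40: (idle)
t=41: (idle)
t=42: (idle)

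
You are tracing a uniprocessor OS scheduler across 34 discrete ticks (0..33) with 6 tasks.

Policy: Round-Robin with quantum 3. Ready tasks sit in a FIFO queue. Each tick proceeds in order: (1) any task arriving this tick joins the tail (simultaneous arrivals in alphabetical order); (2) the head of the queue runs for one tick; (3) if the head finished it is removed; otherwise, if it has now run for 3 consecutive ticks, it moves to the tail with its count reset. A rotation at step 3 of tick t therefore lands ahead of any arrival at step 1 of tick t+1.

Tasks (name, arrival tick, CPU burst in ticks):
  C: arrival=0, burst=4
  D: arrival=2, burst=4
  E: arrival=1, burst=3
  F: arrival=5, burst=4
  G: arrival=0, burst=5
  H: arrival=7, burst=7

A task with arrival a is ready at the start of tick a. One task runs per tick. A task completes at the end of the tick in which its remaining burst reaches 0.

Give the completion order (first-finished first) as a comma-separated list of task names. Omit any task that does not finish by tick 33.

completion order = E, C, G, D, F, H

t=0: queue=[C,G] q_used=0 → run C
t=1: queue=[C,G,E] q_used=1 → run C
t=2: queue=[C,G,E,D] q_used=2 → run C
t=3: queue=[G,E,D,C] q_used=0 → run G
t=4: queue=[G,E,D,C] q_used=1 → run G
t=5: queue=[G,E,D,C,F] q_used=2 → run G
t=6: queue=[E,D,C,F,G] q_used=0 → run E
t=7: queue=[E,D,C,F,G,H] q_used=1 → run E
t=8: queue=[E,D,C,F,G,H] q_used=2 → run E
t=9: queue=[D,C,F,G,H] q_used=0 → run D
t=10: queue=[D,C,F,G,H] q_used=1 → run D
t=11: queue=[D,C,F,G,H] q_used=2 → run D
t=12: queue=[C,F,G,H,D] q_used=0 → run C
t=13: queue=[F,G,H,D] q_used=0 → run F
t=14: queue=[F,G,H,D] q_used=1 → run F
t=15: queue=[F,G,H,D] q_used=2 → run F
t=16: queue=[G,H,D,F] q_used=0 → run G
t=17: queue=[G,H,D,F] q_used=1 → run G
t=18: queue=[H,D,F] q_used=0 → run H
t=19: queue=[H,D,F] q_used=1 → run H
t=20: queue=[H,D,F] q_used=2 → run H
t=21: queue=[D,F,H] q_used=0 → run D
t=22: queue=[F,H] q_used=0 → run F
t=23: queue=[H] q_used=0 → run H
t=24: queue=[H] q_used=1 → run H
t=25: queue=[H] q_used=2 → run H
t=26: queue=[H] q_used=0 → run H
t=27: (idle)
t=28: (idle)
t=29: (idle)
t=30: (idle)
t=31: (idle)
t=32: (idle)
t=33: (idle)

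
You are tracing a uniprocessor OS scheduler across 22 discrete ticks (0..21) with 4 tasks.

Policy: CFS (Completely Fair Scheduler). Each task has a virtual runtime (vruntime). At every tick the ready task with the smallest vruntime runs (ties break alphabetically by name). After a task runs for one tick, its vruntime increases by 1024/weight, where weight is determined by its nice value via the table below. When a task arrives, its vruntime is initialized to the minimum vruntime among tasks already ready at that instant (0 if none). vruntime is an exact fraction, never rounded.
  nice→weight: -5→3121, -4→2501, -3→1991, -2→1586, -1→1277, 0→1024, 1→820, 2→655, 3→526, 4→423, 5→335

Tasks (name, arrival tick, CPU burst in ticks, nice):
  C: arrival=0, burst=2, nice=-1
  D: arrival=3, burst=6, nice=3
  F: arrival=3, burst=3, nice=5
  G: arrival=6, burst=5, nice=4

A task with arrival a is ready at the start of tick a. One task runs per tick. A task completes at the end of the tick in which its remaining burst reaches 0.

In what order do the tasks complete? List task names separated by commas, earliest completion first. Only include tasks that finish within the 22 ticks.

completion order = C, F, D, G

t=0: vr[C=0] → run C
t=1: vr[C=1024/1277] → run C
t=2: (idle)
t=3: vr[D=0 F=0] → run D
t=4: vr[D=512/263 F=0] → run F
t=5: vr[D=512/263 F=1024/335] → run D
t=6: vr[D=1024/263 F=1024/335 G=1024/335] → run F
t=7: vr[D=1024/263 F=2048/335 G=1024/335] → run G
t=8: vr[D=1024/263 F=2048/335 G=776192/141705] → run D
t=9: vr[D=1536/263 F=2048/335 G=776192/141705] → run G
t=10: vr[D=1536/263 F=2048/335 G=1119232/141705] → run D
t=11: vr[D=2048/263 F=2048/335 G=1119232/141705] → run F
t=12: vr[D=2048/263 G=1119232/141705] → run D
t=13: vr[D=2560/263 G=1119232/141705] → run G
t=14: vr[D=2560/263 G=487424/47235] → run D
t=15: vr[G=487424/47235] → run G
t=16: vr[G=1805312/141705] → run G
t=17: (idle)
t=18: (idle)
t=19: (idle)
t=20: (idle)
t=21: (idle)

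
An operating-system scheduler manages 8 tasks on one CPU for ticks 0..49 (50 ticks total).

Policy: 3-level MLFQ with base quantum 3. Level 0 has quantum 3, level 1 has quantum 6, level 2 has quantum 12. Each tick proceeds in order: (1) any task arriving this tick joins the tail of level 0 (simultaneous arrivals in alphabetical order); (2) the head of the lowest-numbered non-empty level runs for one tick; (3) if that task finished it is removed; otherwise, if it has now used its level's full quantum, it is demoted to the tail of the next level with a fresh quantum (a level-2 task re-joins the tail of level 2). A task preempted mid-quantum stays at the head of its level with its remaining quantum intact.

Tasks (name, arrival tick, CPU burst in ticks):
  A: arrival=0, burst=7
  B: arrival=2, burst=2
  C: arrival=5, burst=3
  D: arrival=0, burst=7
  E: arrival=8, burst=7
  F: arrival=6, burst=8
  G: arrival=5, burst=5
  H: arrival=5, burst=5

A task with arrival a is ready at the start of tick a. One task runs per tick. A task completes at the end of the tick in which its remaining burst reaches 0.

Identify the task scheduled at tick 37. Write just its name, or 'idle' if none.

t=0: L0/L1/L2 = AD/-/- → run A
t=1: L0/L1/L2 = AD/-/- → run A
t=2: L0/L1/L2 = ADB/-/- → run A
t=3: L0/L1/L2 = DB/A/- → run D
t=4: L0/L1/L2 = DB/A/- → run D
t=5: L0/L1/L2 = DBCGH/A/- → run D
t=6: L0/L1/L2 = BCGHF/AD/- → run B
t=7: L0/L1/L2 = BCGHF/AD/- → run B
t=8: L0/L1/L2 = CGHFE/AD/- → run C
t=9: L0/L1/L2 = CGHFE/AD/- → run C
t=10: L0/L1/L2 = CGHFE/AD/- → run C
t=11: L0/L1/L2 = GHFE/AD/- → run G
t=12: L0/L1/L2 = GHFE/AD/- → run G
t=13: L0/L1/L2 = GHFE/AD/- → run G
t=14: L0/L1/L2 = HFE/ADG/- → run H
t=15: L0/L1/L2 = HFE/ADG/- → run H
t=16: L0/L1/L2 = HFE/ADG/- → run H
t=17: L0/L1/L2 = FE/ADGH/- → run F
t=18: L0/L1/L2 = FE/ADGH/- → run F
t=19: L0/L1/L2 = FE/ADGH/- → run F
t=20: L0/L1/L2 = E/ADGHF/- → run E
t=21: L0/L1/L2 = E/ADGHF/- → run E
t=22: L0/L1/L2 = E/ADGHF/- → run E
t=23: L0/L1/L2 = -/ADGHFE/- → run A
t=24: L0/L1/L2 = -/ADGHFE/- → run A
t=25: L0/L1/L2 = -/ADGHFE/- → run A
t=26: L0/L1/L2 = -/ADGHFE/- → run A
t=27: L0/L1/L2 = -/DGHFE/- → run D
t=28: L0/L1/L2 = -/DGHFE/- → run D
t=29: L0/L1/L2 = -/DGHFE/- → run D
t=30: L0/L1/L2 = -/DGHFE/- → run D
t=31: L0/L1/L2 = -/GHFE/- → run G
t=32: L0/L1/L2 = -/GHFE/- → run G
t=33: L0/L1/L2 = -/HFE/- → run H
t=34: L0/L1/L2 = -/HFE/- → run H
t=35: L0/L1/L2 = -/FE/- → run F
t=36: L0/L1/L2 = -/FE/- → run F
t=37: L0/L1/L2 = -/FE/- → run F
t=38: L0/L1/L2 = -/FE/- → run F
t=39: L0/L1/L2 = -/FE/- → run F
t=40: L0/L1/L2 = -/E/- → run E
t=41: L0/L1/L2 = -/E/- → run E
t=42: L0/L1/L2 = -/E/- → run E
t=43: L0/L1/L2 = -/E/- → run E
t=44: (idle)
t=45: (idle)
t=46: (idle)
t=47: (idle)
t=48: (idle)
t=49: (idle)

running at tick 37 = F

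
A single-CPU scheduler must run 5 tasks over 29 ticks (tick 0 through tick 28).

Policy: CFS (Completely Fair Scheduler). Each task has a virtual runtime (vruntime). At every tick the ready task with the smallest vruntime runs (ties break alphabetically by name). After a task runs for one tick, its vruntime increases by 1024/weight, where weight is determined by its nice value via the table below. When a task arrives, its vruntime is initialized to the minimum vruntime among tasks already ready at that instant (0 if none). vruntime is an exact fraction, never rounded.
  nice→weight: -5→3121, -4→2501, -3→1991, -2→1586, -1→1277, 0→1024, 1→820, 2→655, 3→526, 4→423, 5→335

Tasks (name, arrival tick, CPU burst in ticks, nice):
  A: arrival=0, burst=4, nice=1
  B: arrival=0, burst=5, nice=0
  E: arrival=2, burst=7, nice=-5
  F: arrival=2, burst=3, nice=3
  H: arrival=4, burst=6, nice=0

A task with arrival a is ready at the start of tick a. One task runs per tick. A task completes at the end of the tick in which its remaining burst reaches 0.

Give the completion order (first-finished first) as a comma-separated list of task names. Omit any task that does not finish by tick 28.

completion order = E, A, B, F, H

t=0: vr[A=0 B=0] → run A
t=1: vr[A=256/205 B=0] → run B
t=2: vr[A=256/205 B=1 E=1 F=1] → run B
t=3: vr[A=256/205 B=2 E=1 F=1] → run E
t=4: vr[A=256/205 B=2 E=4145/3121 F=1 H=1] → run F
t=5: vr[A=256/205 B=2 E=4145/3121 F=775/263 H=1] → run H
t=6: vr[A=256/205 B=2 E=4145/3121 F=775/263 H=2] → run A
t=7: vr[A=512/205 B=2 E=4145/3121 F=775/263 H=2] → run E
t=8: vr[A=512/205 B=2 E=5169/3121 F=775/263 H=2] → run E
t=9: vr[A=512/205 B=2 E=6193/3121 F=775/263 H=2] → run E
t=10: vr[A=512/205 B=2 E=7217/3121 F=775/263 H=2] → run B
t=11: vr[A=512/205 B=3 E=7217/3121 F=775/263 H=2] → run H
t=12: vr[A=512/205 B=3 E=7217/3121 F=775/263 H=3] → run E
t=13: vr[A=512/205 B=3 E=8241/3121 F=775/263 H=3] → run A
t=14: vr[A=768/205 B=3 E=8241/3121 F=775/263 H=3] → run E
t=15: vr[A=768/205 B=3 E=9265/3121 F=775/263 H=3] → run F
t=16: vr[A=768/205 B=3 E=9265/3121 F=1287/263 H=3] → run E
t=17: vr[A=768/205 B=3 F=1287/263 H=3] → run B
t=18: vr[A=768/205 B=4 F=1287/263 H=3] → run H
t=19: vr[A=768/205 B=4 F=1287/263 H=4] → run A
t=20: vr[B=4 F=1287/263 H=4] → run B
t=21: vr[F=1287/263 H=4] → run H
t=22: vr[F=1287/263 H=5] → run F
t=23: vr[H=5] → run H
t=24: vr[H=6] → run H
t=25: (idle)
t=26: (idle)
t=27: (idle)
t=28: (idle)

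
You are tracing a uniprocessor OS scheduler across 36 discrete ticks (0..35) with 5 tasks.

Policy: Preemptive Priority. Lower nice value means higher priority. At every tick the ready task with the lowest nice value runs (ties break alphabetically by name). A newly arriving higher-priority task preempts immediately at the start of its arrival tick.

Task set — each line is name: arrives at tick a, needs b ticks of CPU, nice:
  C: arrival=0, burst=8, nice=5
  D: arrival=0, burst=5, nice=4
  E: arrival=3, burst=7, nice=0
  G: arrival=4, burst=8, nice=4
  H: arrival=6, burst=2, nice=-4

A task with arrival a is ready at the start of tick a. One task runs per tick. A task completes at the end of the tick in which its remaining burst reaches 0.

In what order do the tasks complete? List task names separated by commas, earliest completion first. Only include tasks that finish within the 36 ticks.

completion order = H, E, D, G, C

t=0: ready={C,D} → run D
t=1: ready={C,D} → run D
t=2: ready={C,D} → run D
t=3: ready={C,D,E} → run E
t=4: ready={C,D,E,G} → run E
t=5: ready={C,D,E,G} → run E
t=6: ready={C,D,E,G,H} → run H
t=7: ready={C,D,E,G,H} → run H
t=8: ready={C,D,E,G} → run E
t=9: ready={C,D,E,G} → run E
t=10: ready={C,D,E,G} → run E
t=11: ready={C,D,E,G} → run E
t=12: ready={C,D,G} → run D
t=13: ready={C,D,G} → run D
t=14: ready={C,G} → run G
t=15: ready={C,G} → run G
t=16: ready={C,G} → run G
t=17: ready={C,G} → run G
t=18: ready={C,G} → run G
t=19: ready={C,G} → run G
t=20: ready={C,G} → run G
t=21: ready={C,G} → run G
t=22: ready={C} → run C
t=23: ready={C} → run C
t=24: ready={C} → run C
t=25: ready={C} → run C
t=26: ready={C} → run C
t=27: ready={C} → run C
t=28: ready={C} → run C
t=29: ready={C} → run C
t=30: (idle)
t=31: (idle)
t=32: (idle)
t=33: (idle)
t=34: (idle)
t=35: (idle)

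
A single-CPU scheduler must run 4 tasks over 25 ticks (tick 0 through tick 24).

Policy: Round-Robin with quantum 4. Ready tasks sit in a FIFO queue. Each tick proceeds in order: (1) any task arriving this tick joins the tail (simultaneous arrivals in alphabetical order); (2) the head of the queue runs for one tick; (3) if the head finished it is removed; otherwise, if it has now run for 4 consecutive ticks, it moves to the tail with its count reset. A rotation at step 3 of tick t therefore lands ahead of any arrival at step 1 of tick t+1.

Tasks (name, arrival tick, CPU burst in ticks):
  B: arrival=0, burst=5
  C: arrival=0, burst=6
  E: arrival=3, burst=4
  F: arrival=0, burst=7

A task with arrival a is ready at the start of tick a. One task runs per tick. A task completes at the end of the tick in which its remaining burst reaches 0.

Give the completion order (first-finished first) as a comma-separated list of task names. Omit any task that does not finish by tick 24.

completion order = E, B, C, F

t=0: queue=[B,C,F] q_used=0 → run B
t=1: queue=[B,C,F] q_used=1 → run B
t=2: queue=[B,C,F] q_used=2 → run B
t=3: queue=[B,C,F,E] q_used=3 → run B
t=4: queue=[C,F,E,B] q_used=0 → run C
t=5: queue=[C,F,E,B] q_used=1 → run C
t=6: queue=[C,F,E,B] q_used=2 → run C
t=7: queue=[C,F,E,B] q_used=3 → run C
t=8: queue=[F,E,B,C] q_used=0 → run F
t=9: queue=[F,E,B,C] q_used=1 → run F
t=10: queue=[F,E,B,C] q_used=2 → run F
t=11: queue=[F,E,B,C] q_used=3 → run F
t=12: queue=[E,B,C,F] q_used=0 → run E
t=13: queue=[E,B,C,F] q_used=1 → run E
t=14: queue=[E,B,C,F] q_used=2 → run E
t=15: queue=[E,B,C,F] q_used=3 → run E
t=16: queue=[B,C,F] q_used=0 → run B
t=17: queue=[C,F] q_used=0 → run C
t=18: queue=[C,F] q_used=1 → run C
t=19: queue=[F] q_used=0 → run F
t=20: queue=[F] q_used=1 → run F
t=21: queue=[F] q_used=2 → run F
t=22: (idle)
t=23: (idle)
t=24: (idle)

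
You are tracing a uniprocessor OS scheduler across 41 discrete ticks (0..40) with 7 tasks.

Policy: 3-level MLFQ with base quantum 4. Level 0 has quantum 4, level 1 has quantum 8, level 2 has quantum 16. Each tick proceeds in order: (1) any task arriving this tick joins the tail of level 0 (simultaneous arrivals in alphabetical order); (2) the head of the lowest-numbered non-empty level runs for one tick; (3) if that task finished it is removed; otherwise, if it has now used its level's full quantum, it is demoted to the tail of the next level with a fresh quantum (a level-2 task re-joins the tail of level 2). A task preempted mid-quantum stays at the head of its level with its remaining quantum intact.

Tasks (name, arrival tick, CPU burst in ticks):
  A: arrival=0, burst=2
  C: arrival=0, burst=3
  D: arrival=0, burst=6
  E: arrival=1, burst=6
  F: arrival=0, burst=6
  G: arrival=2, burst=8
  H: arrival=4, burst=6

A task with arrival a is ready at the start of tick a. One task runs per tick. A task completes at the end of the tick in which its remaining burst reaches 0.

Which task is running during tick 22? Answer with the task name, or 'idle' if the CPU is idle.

t=0: L0/L1/L2 = ACDF/-/- → run A
t=1: L0/L1/L2 = ACDFE/-/- → run A
t=2: L0/L1/L2 = CDFEG/-/- → run C
t=3: L0/L1/L2 = CDFEG/-/- → run C
t=4: L0/L1/L2 = CDFEGH/-/- → run C
t=5: L0/L1/L2 = DFEGH/-/- → run D
t=6: L0/L1/L2 = DFEGH/-/- → run D
t=7: L0/L1/L2 = DFEGH/-/- → run D
t=8: L0/L1/L2 = DFEGH/-/- → run D
t=9: L0/L1/L2 = FEGH/D/- → run F
t=10: L0/L1/L2 = FEGH/D/- → run F
t=11: L0/L1/L2 = FEGH/D/- → run F
t=12: L0/L1/L2 = FEGH/D/- → run F
t=13: L0/L1/L2 = EGH/DF/- → run E
t=14: L0/L1/L2 = EGH/DF/- → run E
t=15: L0/L1/L2 = EGH/DF/- → run E
t=16: L0/L1/L2 = EGH/DF/- → run E
t=17: L0/L1/L2 = GH/DFE/- → run G
t=18: L0/L1/L2 = GH/DFE/- → run G
t=19: L0/L1/L2 = GH/DFE/- → run G
t=20: L0/L1/L2 = GH/DFE/- → run G
t=21: L0/L1/L2 = H/DFEG/- → run H
t=22: L0/L1/L2 = H/DFEG/- → run H
t=23: L0/L1/L2 = H/DFEG/- → run H
t=24: L0/L1/L2 = H/DFEG/- → run H
t=25: L0/L1/L2 = -/DFEGH/- → run D
t=26: L0/L1/L2 = -/DFEGH/- → run D
t=27: L0/L1/L2 = -/FEGH/- → run F
t=28: L0/L1/L2 = -/FEGH/- → run F
t=29: L0/L1/L2 = -/EGH/- → run E
t=30: L0/L1/L2 = -/EGH/- → run E
t=31: L0/L1/L2 = -/GH/- → run G
t=32: L0/L1/L2 = -/GH/- → run G
t=33: L0/L1/L2 = -/GH/- → run G
t=34: L0/L1/L2 = -/GH/- → run G
t=35: L0/L1/L2 = -/H/- → run H
t=36: L0/L1/L2 = -/H/- → run H
t=37: (idle)
t=38: (idle)
t=39: (idle)
t=40: (idle)

running at tick 22 = H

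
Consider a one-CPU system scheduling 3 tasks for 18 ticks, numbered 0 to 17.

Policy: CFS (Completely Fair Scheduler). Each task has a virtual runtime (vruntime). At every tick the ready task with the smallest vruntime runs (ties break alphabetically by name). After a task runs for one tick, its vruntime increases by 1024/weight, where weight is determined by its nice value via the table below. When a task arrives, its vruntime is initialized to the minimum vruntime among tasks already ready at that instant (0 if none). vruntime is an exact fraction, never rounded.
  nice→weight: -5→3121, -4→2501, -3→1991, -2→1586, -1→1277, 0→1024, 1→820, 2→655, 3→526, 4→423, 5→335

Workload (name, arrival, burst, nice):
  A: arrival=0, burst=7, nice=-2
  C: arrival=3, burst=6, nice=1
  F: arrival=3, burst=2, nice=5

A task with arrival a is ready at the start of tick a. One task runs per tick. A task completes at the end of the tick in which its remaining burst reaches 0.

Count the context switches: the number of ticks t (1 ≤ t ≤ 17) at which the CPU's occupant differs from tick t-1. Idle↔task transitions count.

t=0: vr[A=0] → run A
t=1: vr[A=512/793] → run A
t=2: vr[A=1024/793] → run A
t=3: vr[A=1536/793 C=1536/793 F=1536/793] → run A
t=4: vr[A=2048/793 C=1536/793 F=1536/793] → run C
t=5: vr[A=2048/793 C=517888/162565 F=1536/793] → run F
t=6: vr[A=2048/793 C=517888/162565 F=1326592/265655] → run A
t=7: vr[A=2560/793 C=517888/162565 F=1326592/265655] → run C
t=8: vr[A=2560/793 C=720896/162565 F=1326592/265655] → run A
t=9: vr[A=3072/793 C=720896/162565 F=1326592/265655] → run A
t=10: vr[C=720896/162565 F=1326592/265655] → run C
t=11: vr[C=923904/162565 F=1326592/265655] → run F
t=12: vr[C=923904/162565] → run C
t=13: vr[C=1126912/162565] → run C
t=14: vr[C=265984/32513] → run C
t=15: (idle)
t=16: (idle)
t=17: (idle)

context switches = 9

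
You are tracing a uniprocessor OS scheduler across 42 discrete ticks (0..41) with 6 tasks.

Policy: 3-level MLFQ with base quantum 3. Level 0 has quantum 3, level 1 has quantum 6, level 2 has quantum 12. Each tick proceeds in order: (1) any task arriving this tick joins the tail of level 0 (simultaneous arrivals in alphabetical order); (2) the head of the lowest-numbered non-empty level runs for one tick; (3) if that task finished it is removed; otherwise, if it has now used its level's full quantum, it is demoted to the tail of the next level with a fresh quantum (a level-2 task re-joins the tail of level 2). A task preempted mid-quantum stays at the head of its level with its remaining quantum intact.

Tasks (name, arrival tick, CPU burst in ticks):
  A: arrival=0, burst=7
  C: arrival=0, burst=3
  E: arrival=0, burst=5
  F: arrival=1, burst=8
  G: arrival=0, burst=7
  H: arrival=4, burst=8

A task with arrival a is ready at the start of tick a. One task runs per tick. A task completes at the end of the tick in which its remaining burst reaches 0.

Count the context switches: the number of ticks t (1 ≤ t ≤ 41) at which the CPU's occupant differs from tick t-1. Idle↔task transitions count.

t=0: L0/L1/L2 = ACEG/-/- → run A
t=1: L0/L1/L2 = ACEGF/-/- → run A
t=2: L0/L1/L2 = ACEGF/-/- → run A
t=3: L0/L1/L2 = CEGF/A/- → run C
t=4: L0/L1/L2 = CEGFH/A/- → run C
t=5: L0/L1/L2 = CEGFH/A/- → run C
t=6: L0/L1/L2 = EGFH/A/- → run E
t=7: L0/L1/L2 = EGFH/A/- → run E
t=8: L0/L1/L2 = EGFH/A/- → run E
t=9: L0/L1/L2 = GFH/AE/- → run G
t=10: L0/L1/L2 = GFH/AE/- → run G
t=11: L0/L1/L2 = GFH/AE/- → run G
t=12: L0/L1/L2 = FH/AEG/- → run F
t=13: L0/L1/L2 = FH/AEG/- → run F
t=14: L0/L1/L2 = FH/AEG/- → run F
t=15: L0/L1/L2 = H/AEGF/- → run H
t=16: L0/L1/L2 = H/AEGF/- → run H
t=17: L0/L1/L2 = H/AEGF/- → run H
t=18: L0/L1/L2 = -/AEGFH/- → run A
t=19: L0/L1/L2 = -/AEGFH/- → run A
t=20: L0/L1/L2 = -/AEGFH/- → run A
t=21: L0/L1/L2 = -/AEGFH/- → run A
t=22: L0/L1/L2 = -/EGFH/- → run E
t=23: L0/L1/L2 = -/EGFH/- → run E
t=24: L0/L1/L2 = -/GFH/- → run G
t=25: L0/L1/L2 = -/GFH/- → run G
t=26: L0/L1/L2 = -/GFH/- → run G
t=27: L0/L1/L2 = -/GFH/- → run G
t=28: L0/L1/L2 = -/FH/- → run F
t=29: L0/L1/L2 = -/FH/- → run F
t=30: L0/L1/L2 = -/FH/- → run F
t=31: L0/L1/L2 = -/FH/- → run F
t=32: L0/L1/L2 = -/FH/- → run F
t=33: L0/L1/L2 = -/H/- → run H
t=34: L0/L1/L2 = -/H/- → run H
t=35: L0/L1/L2 = -/H/- → run H
t=36: L0/L1/L2 = -/H/- → run H
t=37: L0/L1/L2 = -/H/- → run H
t=38: (idle)
t=39: (idle)
t=40: (idle)
t=41: (idle)

context switches = 11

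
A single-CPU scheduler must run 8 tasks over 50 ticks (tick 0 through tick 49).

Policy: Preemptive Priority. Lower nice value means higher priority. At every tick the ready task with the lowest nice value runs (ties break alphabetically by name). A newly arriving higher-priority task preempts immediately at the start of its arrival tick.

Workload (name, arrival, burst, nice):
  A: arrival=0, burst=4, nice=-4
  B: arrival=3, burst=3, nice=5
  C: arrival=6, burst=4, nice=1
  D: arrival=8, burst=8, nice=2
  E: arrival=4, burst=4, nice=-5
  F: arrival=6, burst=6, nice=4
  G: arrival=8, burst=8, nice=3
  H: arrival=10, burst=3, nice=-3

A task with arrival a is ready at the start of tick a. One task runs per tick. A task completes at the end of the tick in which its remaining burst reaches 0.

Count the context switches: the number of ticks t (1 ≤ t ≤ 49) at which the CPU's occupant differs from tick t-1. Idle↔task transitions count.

context switches = 9

t=0: ready={A} → run A
t=1: ready={A} → run A
t=2: ready={A} → run A
t=3: ready={A,B} → run A
t=4: ready={B,E} → run E
t=5: ready={B,E} → run E
t=6: ready={B,C,E,F} → run E
t=7: ready={B,C,E,F} → run E
t=8: ready={B,C,D,F,G} → run C
t=9: ready={B,C,D,F,G} → run C
t=10: ready={B,C,D,F,G,H} → run H
t=11: ready={B,C,D,F,G,H} → run H
t=12: ready={B,C,D,F,G,H} → run H
t=13: ready={B,C,D,F,G} → run C
t=14: ready={B,C,D,F,G} → run C
t=15: ready={B,D,F,G} → run D
t=16: ready={B,D,F,G} → run D
t=17: ready={B,D,F,G} → run D
t=18: ready={B,D,F,G} → run D
t=19: ready={B,D,F,G} → run D
t=20: ready={B,D,F,G} → run D
t=21: ready={B,D,F,G} → run D
t=22: ready={B,D,F,G} → run D
t=23: ready={B,F,G} → run G
t=24: ready={B,F,G} → run G
t=25: ready={B,F,G} → run G
t=26: ready={B,F,G} → run G
t=27: ready={B,F,G} → run G
t=28: ready={B,F,G} → run G
t=29: ready={B,F,G} → run G
t=30: ready={B,F,G} → run G
t=31: ready={B,F} → run F
t=32: ready={B,F} → run F
t=33: ready={B,F} → run F
t=34: ready={B,F} → run F
t=35: ready={B,F} → run F
t=36: ready={B,F} → run F
t=37: ready={B} → run B
t=38: ready={B} → run B
t=39: ready={B} → run B
t=40: (idle)
t=41: (idle)
t=42: (idle)
t=43: (idle)
t=44: (idle)
t=45: (idle)
t=46: (idle)
t=47: (idle)
t=48: (idle)
t=49: (idle)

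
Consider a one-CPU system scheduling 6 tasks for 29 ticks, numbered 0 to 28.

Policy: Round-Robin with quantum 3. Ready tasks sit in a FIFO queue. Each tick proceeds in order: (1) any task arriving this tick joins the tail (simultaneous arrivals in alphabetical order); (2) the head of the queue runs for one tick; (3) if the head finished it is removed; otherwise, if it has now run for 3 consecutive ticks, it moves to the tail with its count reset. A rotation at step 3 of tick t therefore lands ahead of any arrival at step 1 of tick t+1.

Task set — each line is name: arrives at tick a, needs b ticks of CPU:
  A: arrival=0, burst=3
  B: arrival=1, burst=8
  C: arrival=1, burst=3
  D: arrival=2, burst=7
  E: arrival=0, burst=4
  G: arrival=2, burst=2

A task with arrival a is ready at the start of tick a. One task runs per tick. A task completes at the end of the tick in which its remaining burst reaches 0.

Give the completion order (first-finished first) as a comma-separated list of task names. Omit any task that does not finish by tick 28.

t=0: queue=[A,E] q_used=0 → run A
t=1: queue=[A,E,B,C] q_used=1 → run A
t=2: queue=[A,E,B,C,D,G] q_used=2 → run A
t=3: queue=[E,B,C,D,G] q_used=0 → run E
t=4: queue=[E,B,C,D,G] q_used=1 → run E
t=5: queue=[E,B,C,D,G] q_used=2 → run E
t=6: queue=[B,C,D,G,E] q_used=0 → run B
t=7: queue=[B,C,D,G,E] q_used=1 → run B
t=8: queue=[B,C,D,G,E] q_used=2 → run B
t=9: queue=[C,D,G,E,B] q_used=0 → run C
t=10: queue=[C,D,G,E,B] q_used=1 → run C
t=11: queue=[C,D,G,E,B] q_used=2 → run C
t=12: queue=[D,G,E,B] q_used=0 → run D
t=13: queue=[D,G,E,B] q_used=1 → run D
t=14: queue=[D,G,E,B] q_used=2 → run D
t=15: queue=[G,E,B,D] q_used=0 → run G
t=16: queue=[G,E,B,D] q_used=1 → run G
t=17: queue=[E,B,D] q_used=0 → run E
t=18: queue=[B,D] q_used=0 → run B
t=19: queue=[B,D] q_used=1 → run B
t=20: queue=[B,D] q_used=2 → run B
t=21: queue=[D,B] q_used=0 → run D
t=22: queue=[D,B] q_used=1 → run D
t=23: queue=[D,B] q_used=2 → run D
t=24: queue=[B,D] q_used=0 → run B
t=25: queue=[B,D] q_used=1 → run B
t=26: queue=[D] q_used=0 → run D
t=27: (idle)
t=28: (idle)

completion order = A, C, G, E, B, D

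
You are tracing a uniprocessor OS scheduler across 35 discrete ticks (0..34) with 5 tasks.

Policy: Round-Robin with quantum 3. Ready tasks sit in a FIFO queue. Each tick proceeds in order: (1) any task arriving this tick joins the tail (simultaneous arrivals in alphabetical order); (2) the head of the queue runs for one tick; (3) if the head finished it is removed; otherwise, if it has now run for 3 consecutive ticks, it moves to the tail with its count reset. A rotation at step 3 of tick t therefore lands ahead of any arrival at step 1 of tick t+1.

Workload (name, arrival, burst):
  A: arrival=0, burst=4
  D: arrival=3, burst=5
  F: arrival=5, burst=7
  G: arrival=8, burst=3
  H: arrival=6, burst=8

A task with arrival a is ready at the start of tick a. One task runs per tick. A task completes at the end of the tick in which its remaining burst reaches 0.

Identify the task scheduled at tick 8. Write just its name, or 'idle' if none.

t=0: queue=[A] q_used=0 → run A
t=1: queue=[A] q_used=1 → run A
t=2: queue=[A] q_used=2 → run A
t=3: queue=[A,D] q_used=0 → run A
t=4: queue=[D] q_used=0 → run D
t=5: queue=[D,F] q_used=1 → run D
t=6: queue=[D,F,H] q_used=2 → run D
t=7: queue=[F,H,D] q_used=0 → run F
t=8: queue=[F,H,D,G] q_used=1 → run F
t=9: queue=[F,H,D,G] q_used=2 → run F
t=10: queue=[H,D,G,F] q_used=0 → run H
t=11: queue=[H,D,G,F] q_used=1 → run H
t=12: queue=[H,D,G,F] q_used=2 → run H
t=13: queue=[D,G,F,H] q_used=0 → run D
t=14: queue=[D,G,F,H] q_used=1 → run D
t=15: queue=[G,F,H] q_used=0 → run G
t=16: queue=[G,F,H] q_used=1 → run G
t=17: queue=[G,F,H] q_used=2 → run G
t=18: queue=[F,H] q_used=0 → run F
t=19: queue=[F,H] q_used=1 → run F
t=20: queue=[F,H] q_used=2 → run F
t=21: queue=[H,F] q_used=0 → run H
t=22: queue=[H,F] q_used=1 → run H
t=23: queue=[H,F] q_used=2 → run H
t=24: queue=[F,H] q_used=0 → run F
t=25: queue=[H] q_used=0 → run H
t=26: queue=[H] q_used=1 → run H
t=27: (idle)
t=28: (idle)
t=29: (idle)
t=30: (idle)
t=31: (idle)
t=32: (idle)
t=33: (idle)
t=34: (idle)

running at tick 8 = F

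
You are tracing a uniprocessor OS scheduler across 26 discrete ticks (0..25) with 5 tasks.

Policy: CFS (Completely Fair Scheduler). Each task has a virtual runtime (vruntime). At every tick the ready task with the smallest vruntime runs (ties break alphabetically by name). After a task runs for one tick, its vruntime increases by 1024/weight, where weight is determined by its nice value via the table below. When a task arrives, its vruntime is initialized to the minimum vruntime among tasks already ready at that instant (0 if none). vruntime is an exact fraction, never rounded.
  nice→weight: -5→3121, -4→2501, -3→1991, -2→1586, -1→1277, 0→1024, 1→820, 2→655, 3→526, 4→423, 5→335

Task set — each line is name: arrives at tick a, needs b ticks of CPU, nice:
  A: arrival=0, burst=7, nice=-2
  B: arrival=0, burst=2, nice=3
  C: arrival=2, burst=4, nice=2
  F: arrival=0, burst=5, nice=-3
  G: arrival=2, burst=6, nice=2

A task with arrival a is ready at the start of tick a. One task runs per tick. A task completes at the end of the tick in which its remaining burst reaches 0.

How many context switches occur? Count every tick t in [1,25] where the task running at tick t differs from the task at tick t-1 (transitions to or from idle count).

t=0: vr[A=0 B=0 F=0] → run A
t=1: vr[A=512/793 B=0 F=0] → run B
t=2: vr[A=512/793 B=512/263 C=0 F=0 G=0] → run C
t=3: vr[A=512/793 B=512/263 C=1024/655 F=0 G=0] → run F
t=4: vr[A=512/793 B=512/263 C=1024/655 F=1024/1991 G=0] → run G
t=5: vr[A=512/793 B=512/263 C=1024/655 F=1024/1991 G=1024/655] → run F
t=6: vr[A=512/793 B=512/263 C=1024/655 F=2048/1991 G=1024/655] → run A
t=7: vr[A=1024/793 B=512/263 C=1024/655 F=2048/1991 G=1024/655] → run F
t=8: vr[A=1024/793 B=512/263 C=1024/655 F=3072/1991 G=1024/655] → run A
t=9: vr[A=1536/793 B=512/263 C=1024/655 F=3072/1991 G=1024/655] → run F
t=10: vr[A=1536/793 B=512/263 C=1024/655 F=4096/1991 G=1024/655] → run C
t=11: vr[A=1536/793 B=512/263 C=2048/655 F=4096/1991 G=1024/655] → run G
t=12: vr[A=1536/793 B=512/263 C=2048/655 F=4096/1991 G=2048/655] → run A
t=13: vr[A=2048/793 B=512/263 C=2048/655 F=4096/1991 G=2048/655] → run B
t=14: vr[A=2048/793 C=2048/655 F=4096/1991 G=2048/655] → run F
t=15: vr[A=2048/793 C=2048/655 G=2048/655] → run A
t=16: vr[A=2560/793 C=2048/655 G=2048/655] → run C
t=17: vr[A=2560/793 C=3072/655 G=2048/655] → run G
t=18: vr[A=2560/793 C=3072/655 G=3072/655] → run A
t=19: vr[A=3072/793 C=3072/655 G=3072/655] → run A
t=20: vr[C=3072/655 G=3072/655] → run C
t=21: vr[G=3072/655] → run G
t=22: vr[G=4096/655] → run G
t=23: vr[G=1024/131] → run G
t=24: (idle)
t=25: (idle)

context switches = 21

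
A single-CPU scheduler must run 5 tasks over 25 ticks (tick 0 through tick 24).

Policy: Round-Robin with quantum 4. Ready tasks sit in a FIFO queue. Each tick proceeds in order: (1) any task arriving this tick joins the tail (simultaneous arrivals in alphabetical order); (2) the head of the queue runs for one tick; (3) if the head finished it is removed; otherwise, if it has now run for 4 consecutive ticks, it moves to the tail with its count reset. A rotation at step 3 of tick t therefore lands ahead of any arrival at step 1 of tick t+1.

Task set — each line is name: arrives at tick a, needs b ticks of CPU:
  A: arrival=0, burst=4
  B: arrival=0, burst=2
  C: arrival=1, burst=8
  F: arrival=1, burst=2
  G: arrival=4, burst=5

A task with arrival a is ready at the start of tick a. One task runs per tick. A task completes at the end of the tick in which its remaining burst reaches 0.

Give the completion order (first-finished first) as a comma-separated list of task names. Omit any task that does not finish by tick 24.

completion order = A, B, F, C, G

t=0: queue=[A,B] q_used=0 → run A
t=1: queue=[A,B,C,F] q_used=1 → run A
t=2: queue=[A,B,C,F] q_used=2 → run A
t=3: queue=[A,B,C,F] q_used=3 → run A
t=4: queue=[B,C,F,G] q_used=0 → run B
t=5: queue=[B,C,F,G] q_used=1 → run B
t=6: queue=[C,F,G] q_used=0 → run C
t=7: queue=[C,F,G] q_used=1 → run C
t=8: queue=[C,F,G] q_used=2 → run C
t=9: queue=[C,F,G] q_used=3 → run C
t=10: queue=[F,G,C] q_used=0 → run F
t=11: queue=[F,G,C] q_used=1 → run F
t=12: queue=[G,C] q_used=0 → run G
t=13: queue=[G,C] q_used=1 → run G
t=14: queue=[G,C] q_used=2 → run G
t=15: queue=[G,C] q_used=3 → run G
t=16: queue=[C,G] q_used=0 → run C
t=17: queue=[C,G] q_used=1 → run C
t=18: queue=[C,G] q_used=2 → run C
t=19: queue=[C,G] q_used=3 → run C
t=20: queue=[G] q_used=0 → run G
t=21: (idle)
t=22: (idle)
t=23: (idle)
t=24: (idle)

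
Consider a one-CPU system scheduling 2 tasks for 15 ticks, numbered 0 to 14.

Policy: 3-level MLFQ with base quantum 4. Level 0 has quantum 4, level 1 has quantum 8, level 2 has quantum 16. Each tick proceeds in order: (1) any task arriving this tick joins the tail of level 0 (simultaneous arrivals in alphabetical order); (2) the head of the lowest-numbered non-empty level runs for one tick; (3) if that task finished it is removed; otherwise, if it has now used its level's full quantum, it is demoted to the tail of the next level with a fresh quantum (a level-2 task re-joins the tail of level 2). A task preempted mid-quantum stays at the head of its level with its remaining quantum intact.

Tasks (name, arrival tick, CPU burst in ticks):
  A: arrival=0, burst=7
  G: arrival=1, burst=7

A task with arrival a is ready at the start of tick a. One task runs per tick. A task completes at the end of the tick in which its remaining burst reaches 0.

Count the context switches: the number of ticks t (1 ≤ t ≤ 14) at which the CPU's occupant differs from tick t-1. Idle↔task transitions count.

t=0: L0/L1/L2 = A/-/- → run A
t=1: L0/L1/L2 = AG/-/- → run A
t=2: L0/L1/L2 = AG/-/- → run A
t=3: L0/L1/L2 = AG/-/- → run A
t=4: L0/L1/L2 = G/A/- → run G
t=5: L0/L1/L2 = G/A/- → run G
t=6: L0/L1/L2 = G/A/- → run G
t=7: L0/L1/L2 = G/A/- → run G
t=8: L0/L1/L2 = -/AG/- → run A
t=9: L0/L1/L2 = -/AG/- → run A
t=10: L0/L1/L2 = -/AG/- → run A
t=11: L0/L1/L2 = -/G/- → run G
t=12: L0/L1/L2 = -/G/- → run G
t=13: L0/L1/L2 = -/G/- → run G
t=14: (idle)

context switches = 4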